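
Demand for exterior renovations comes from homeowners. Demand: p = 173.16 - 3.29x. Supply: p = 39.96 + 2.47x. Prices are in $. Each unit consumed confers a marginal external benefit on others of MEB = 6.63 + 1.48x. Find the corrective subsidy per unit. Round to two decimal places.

subsidy = $54.98 per unit

Social marginal benefit = demand + MEB = 179.79 - 1.81x.
Set SMB = MC: 179.79 - 1.81x = 39.96 + 2.47x → x* = 32.6706.
The Pigouvian subsidy equals MEB at x*: 6.63 + 1.48×32.6706 = 54.9825.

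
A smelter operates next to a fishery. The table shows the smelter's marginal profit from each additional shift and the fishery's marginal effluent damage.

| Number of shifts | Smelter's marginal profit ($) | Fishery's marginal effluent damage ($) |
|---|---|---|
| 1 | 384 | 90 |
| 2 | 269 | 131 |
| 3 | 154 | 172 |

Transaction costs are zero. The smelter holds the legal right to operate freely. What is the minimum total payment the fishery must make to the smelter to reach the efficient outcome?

Left alone the smelter would choose level 3 (marginal profit stays positive).
Efficient level: k* = 2 (marginal profit ≥ marginal effluent damage through 2).
The fishery must at least cover the smelter's forgone profit from cutting 3→2: 154 = 154.

$154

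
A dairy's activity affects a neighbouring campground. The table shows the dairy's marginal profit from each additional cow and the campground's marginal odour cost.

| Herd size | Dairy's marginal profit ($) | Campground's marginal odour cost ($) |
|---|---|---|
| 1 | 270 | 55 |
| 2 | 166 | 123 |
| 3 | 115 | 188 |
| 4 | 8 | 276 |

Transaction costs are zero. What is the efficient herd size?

Bargaining reaches the level where marginal profit last exceeds marginal odour cost.
That holds through level 2 (166 ≥ 123) but not at 3 (115 < 188).

2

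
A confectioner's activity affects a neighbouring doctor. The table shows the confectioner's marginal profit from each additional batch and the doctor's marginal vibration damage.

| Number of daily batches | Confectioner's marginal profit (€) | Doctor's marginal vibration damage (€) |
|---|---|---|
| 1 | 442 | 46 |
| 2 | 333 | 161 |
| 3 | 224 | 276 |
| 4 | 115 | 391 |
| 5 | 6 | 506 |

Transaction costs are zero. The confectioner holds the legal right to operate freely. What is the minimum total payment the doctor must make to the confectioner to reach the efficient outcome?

€345

Left alone the confectioner would choose level 5 (marginal profit stays positive).
Efficient level: k* = 2 (marginal profit ≥ marginal vibration damage through 2).
The doctor must at least cover the confectioner's forgone profit from cutting 5→2: 224 + 115 + 6 = 345.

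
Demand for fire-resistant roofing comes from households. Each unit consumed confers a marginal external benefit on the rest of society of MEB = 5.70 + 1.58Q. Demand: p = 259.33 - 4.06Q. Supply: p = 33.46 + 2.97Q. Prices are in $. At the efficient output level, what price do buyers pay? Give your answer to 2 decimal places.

Social marginal benefit = demand + MEB = 265.03 - 2.48Q.
Set SMB = MC: 265.03 - 2.48Q = 33.46 + 2.97Q → Q* = 42.4899.
Consumer price on the demand curve at Q*: 259.33 − 4.06×42.4899 = 86.8210.

P = $86.82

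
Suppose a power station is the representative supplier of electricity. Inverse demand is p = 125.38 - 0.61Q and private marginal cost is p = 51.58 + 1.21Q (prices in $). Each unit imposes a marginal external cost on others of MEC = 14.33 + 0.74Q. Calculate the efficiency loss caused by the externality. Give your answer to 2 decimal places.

DWL = $383.93

Market equilibrium (private): 51.58 + 1.21Q = 125.38 - 0.61Q → Q_m = 40.5495.
Social marginal cost = private MC + MEC = 65.91 + 1.95Q.
Set SMC = demand: 65.91 + 1.95Q = 125.38 - 0.61Q → Q* = 23.2305.
The loss is the area between SMC and demand from Q* to Q_m; with linear curves that's a triangle of height MEC(Q_m).
DWL = ½ × 17.3190 × 44.3366 = 383.9328.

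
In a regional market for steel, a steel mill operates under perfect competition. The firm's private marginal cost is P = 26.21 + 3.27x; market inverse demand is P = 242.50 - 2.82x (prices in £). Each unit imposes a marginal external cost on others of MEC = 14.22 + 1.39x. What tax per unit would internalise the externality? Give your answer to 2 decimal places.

Social marginal cost = private MC + MEC = 40.43 + 4.66x.
Set SMC = demand: 40.43 + 4.66x = 242.50 - 2.82x → x* = 27.0147.
The Pigouvian tax equals MEC at x*: 14.22 + 1.39×27.0147 = 51.7704.

tax = £51.77 per unit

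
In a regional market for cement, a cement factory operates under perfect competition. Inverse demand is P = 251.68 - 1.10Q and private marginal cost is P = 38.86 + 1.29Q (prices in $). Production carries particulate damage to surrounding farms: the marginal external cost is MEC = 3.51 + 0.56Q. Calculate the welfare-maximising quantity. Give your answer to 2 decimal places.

Q* = 70.95

Social marginal cost = private MC + MEC = 42.37 + 1.85Q.
Set SMC = demand: 42.37 + 1.85Q = 251.68 - 1.10Q → Q* = 70.9525.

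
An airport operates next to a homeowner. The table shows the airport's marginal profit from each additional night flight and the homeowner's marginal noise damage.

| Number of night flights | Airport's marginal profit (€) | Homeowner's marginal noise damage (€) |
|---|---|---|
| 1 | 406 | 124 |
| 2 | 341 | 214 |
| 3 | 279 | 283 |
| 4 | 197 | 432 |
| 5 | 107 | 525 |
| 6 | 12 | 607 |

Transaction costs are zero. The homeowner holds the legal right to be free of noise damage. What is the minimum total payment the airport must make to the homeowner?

Efficient level: marginal profit ≥ marginal noise damage through level 2, so k* = 2.
With the homeowner holding the right, the airport must at least compensate total damage at k*: 124 + 214 = 338.

€338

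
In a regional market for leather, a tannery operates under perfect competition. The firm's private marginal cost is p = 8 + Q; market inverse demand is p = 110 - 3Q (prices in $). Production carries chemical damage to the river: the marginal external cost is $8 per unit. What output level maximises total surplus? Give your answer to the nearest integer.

Social marginal cost = private MC + MEC = 16 + Q.
Set SMC = demand: 16 + Q = 110 - 3Q → Q* = 23.5000.

Q* = 24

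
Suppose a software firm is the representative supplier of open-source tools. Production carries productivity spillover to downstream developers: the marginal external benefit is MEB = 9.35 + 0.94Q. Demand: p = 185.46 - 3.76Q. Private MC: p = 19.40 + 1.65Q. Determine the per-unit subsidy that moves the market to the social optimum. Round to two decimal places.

Social marginal cost = private MC − MEB = 10.05 + 0.71Q.
Set SMC = demand: 10.05 + 0.71Q = 185.46 - 3.76Q → Q* = 39.2416.
The Pigouvian subsidy equals MEB at Q*: 9.35 + 0.94×39.2416 = 46.2371.

subsidy = 46.24 per unit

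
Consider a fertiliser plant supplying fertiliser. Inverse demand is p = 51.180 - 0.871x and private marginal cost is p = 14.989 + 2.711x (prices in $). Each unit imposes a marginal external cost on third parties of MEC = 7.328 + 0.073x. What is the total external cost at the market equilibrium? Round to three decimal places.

Market equilibrium (private): 14.989 + 2.711x = 51.180 - 0.871x → x_m = 10.1036.
Total external cost = ∫₀^{x_m} (7.328 + 0.073x) dx = 7.328×10.1036 + ½×0.073×10.1036² = 77.7652.

$77.765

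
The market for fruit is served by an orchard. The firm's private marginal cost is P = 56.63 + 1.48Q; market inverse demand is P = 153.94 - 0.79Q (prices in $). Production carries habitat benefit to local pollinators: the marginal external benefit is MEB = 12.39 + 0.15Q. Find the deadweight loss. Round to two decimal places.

Market equilibrium (private): 56.63 + 1.48Q = 153.94 - 0.79Q → Q_m = 42.8678.
Social marginal cost = private MC − MEB = 44.24 + 1.33Q.
Set SMC = demand: 44.24 + 1.33Q = 153.94 - 0.79Q → Q* = 51.7453.
Height of the DWL triangle at Q_m is demand(Q_m) − SMC(Q_m) = MEB(Q_m) = 18.8202.
DWL = ½ × 8.8775 × 18.8202 = 83.5382.

DWL = $83.54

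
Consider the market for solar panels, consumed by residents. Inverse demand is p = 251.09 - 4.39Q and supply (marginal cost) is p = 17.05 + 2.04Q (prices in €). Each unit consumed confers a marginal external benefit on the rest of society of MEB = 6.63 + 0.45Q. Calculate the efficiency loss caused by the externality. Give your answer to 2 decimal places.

Market equilibrium (private): 17.05 + 2.04Q = 251.09 - 4.39Q → Q_m = 36.3981.
Social marginal benefit = demand + MEB = 257.72 - 3.94Q.
Set SMB = MC: 257.72 - 3.94Q = 17.05 + 2.04Q → Q* = 40.2458.
The welfare-loss triangle has base |Q_m − Q*| and height MEB(Q_m) (the vertical gap between SMB and MC is zero at Q* and MEB at Q_m).
DWL = ½ × 3.8477 × 23.0092 = 44.2662.

DWL = €44.27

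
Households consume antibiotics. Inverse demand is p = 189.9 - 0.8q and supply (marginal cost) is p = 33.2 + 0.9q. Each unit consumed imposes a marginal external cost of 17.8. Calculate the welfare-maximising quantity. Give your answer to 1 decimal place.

q* = 81.7

Social marginal benefit = demand − MEC = 172.1 - 0.8q.
Set SMB = MC: 172.1 - 0.8q = 33.2 + 0.9q → q* = 81.7059.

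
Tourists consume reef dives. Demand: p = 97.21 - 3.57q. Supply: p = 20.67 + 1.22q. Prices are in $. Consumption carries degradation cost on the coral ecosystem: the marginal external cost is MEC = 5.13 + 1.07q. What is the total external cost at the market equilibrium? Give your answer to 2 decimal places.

$218.58

Market equilibrium (private): 20.67 + 1.22q = 97.21 - 3.57q → q_m = 15.9791.
Total external cost = ∫₀^{q_m} (5.13 + 1.07q) dq = 5.13×15.9791 + ½×1.07×15.9791² = 218.5752.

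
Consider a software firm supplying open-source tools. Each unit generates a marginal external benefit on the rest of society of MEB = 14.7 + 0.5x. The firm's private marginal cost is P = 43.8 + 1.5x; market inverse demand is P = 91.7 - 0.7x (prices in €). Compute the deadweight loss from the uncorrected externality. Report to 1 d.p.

Market equilibrium (private): 43.8 + 1.5x = 91.7 - 0.7x → x_m = 21.7727.
Social marginal cost = private MC − MEB = 29.1 + x.
Set SMC = demand: 29.1 + x = 91.7 - 0.7x → x* = 36.8235.
The loss is the area between SMC and demand from x* to x_m; with linear curves that's a triangle of height MEB(x_m).
DWL = ½ × 15.0508 × 25.5864 = 192.5479.

DWL = €192.5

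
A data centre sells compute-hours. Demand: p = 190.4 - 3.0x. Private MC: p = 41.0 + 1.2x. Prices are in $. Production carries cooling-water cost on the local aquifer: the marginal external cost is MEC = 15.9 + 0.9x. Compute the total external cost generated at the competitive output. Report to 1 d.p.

$1135.0

Market equilibrium (private): 41.0 + 1.2x = 190.4 - 3.0x → x_m = 35.5714.
Total external cost = ∫₀^{x_m} (15.9 + 0.9x) dx = 15.9×35.5714 + ½×0.9×35.5714² = 1134.9813.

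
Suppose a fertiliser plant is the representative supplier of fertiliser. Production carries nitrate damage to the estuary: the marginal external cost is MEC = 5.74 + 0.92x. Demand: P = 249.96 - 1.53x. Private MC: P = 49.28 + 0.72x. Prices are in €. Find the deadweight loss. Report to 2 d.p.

Market equilibrium (private): 49.28 + 0.72x = 249.96 - 1.53x → x_m = 89.1911.
Social marginal cost = private MC + MEC = 55.02 + 1.64x.
Set SMC = demand: 55.02 + 1.64x = 249.96 - 1.53x → x* = 61.4953.
The welfare-loss triangle has base |x_m − x*| and height MEC(x_m) (the vertical gap between SMC and demand is zero at x* and MEC at x_m).
DWL = ½ × 27.6958 × 87.7958 = 1215.7875.

DWL = €1215.79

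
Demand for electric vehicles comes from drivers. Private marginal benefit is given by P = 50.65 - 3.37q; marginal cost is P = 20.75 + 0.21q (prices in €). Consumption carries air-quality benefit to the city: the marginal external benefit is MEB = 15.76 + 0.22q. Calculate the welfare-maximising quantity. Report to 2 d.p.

Social marginal benefit = demand + MEB = 66.41 - 3.15q.
Set SMB = MC: 66.41 - 3.15q = 20.75 + 0.21q → q* = 13.5893.

q* = 13.59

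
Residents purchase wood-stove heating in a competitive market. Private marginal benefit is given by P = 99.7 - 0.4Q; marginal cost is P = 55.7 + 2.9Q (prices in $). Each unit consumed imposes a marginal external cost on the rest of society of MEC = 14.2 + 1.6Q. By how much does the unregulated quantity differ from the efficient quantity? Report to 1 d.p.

7.3 units

Market equilibrium (private): 55.7 + 2.9Q = 99.7 - 0.4Q → Q_m = 13.3333.
Social marginal benefit = demand − MEC = 85.5 - 2.0Q.
Set SMB = MC: 85.5 - 2.0Q = 55.7 + 2.9Q → Q* = 6.0816.
Gap = |13.3333 − 6.0816| = 7.2517.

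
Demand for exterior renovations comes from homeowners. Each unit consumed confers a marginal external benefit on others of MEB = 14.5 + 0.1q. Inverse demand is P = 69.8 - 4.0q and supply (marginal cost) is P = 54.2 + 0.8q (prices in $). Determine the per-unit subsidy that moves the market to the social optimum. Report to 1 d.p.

Social marginal benefit = demand + MEB = 84.3 - 3.9q.
Set SMB = MC: 84.3 - 3.9q = 54.2 + 0.8q → q* = 6.4043.
The Pigouvian subsidy equals MEB at q*: 14.5 + 0.1×6.4043 = 15.1404.

subsidy = $15.1 per unit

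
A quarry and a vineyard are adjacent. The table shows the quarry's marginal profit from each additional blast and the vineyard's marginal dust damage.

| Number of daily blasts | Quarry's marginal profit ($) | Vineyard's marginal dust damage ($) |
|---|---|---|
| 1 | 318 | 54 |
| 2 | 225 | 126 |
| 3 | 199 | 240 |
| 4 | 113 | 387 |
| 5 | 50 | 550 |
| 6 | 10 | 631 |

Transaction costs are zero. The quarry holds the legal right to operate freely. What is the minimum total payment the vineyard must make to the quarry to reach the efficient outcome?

$372

Left alone the quarry would choose level 6 (marginal profit stays positive).
Efficient level: k* = 2 (marginal profit ≥ marginal dust damage through 2).
The vineyard must at least cover the quarry's forgone profit from cutting 6→2: 199 + 113 + 50 + 10 = 372.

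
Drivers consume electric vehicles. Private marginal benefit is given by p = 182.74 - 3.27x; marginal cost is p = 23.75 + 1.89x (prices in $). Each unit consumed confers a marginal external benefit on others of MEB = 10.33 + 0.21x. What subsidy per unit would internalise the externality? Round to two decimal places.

subsidy = $17.51 per unit

Social marginal benefit = demand + MEB = 193.07 - 3.06x.
Set SMB = MC: 193.07 - 3.06x = 23.75 + 1.89x → x* = 34.2061.
The Pigouvian subsidy equals MEB at x*: 10.33 + 0.21×34.2061 = 17.5133.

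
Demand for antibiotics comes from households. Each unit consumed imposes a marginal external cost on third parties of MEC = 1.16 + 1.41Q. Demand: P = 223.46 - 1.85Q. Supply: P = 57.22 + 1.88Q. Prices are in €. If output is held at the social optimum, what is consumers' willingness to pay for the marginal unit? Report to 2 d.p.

P = €164.04

Social marginal benefit = demand − MEC = 222.30 - 3.26Q.
Set SMB = MC: 222.30 - 3.26Q = 57.22 + 1.88Q → Q* = 32.1167.
Consumer price on the demand curve at Q*: 223.46 − 1.85×32.1167 = 164.0441.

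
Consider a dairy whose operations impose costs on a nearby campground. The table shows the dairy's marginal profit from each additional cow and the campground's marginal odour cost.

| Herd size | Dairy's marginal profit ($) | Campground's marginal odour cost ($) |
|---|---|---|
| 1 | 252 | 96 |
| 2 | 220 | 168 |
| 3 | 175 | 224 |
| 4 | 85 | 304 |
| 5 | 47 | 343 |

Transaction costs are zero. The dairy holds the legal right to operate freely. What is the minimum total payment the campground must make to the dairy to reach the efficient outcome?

Left alone the dairy would choose level 5 (marginal profit stays positive).
Efficient level: k* = 2 (marginal profit ≥ marginal odour cost through 2).
The campground must at least cover the dairy's forgone profit from cutting 5→2: 175 + 85 + 47 = 307.

$307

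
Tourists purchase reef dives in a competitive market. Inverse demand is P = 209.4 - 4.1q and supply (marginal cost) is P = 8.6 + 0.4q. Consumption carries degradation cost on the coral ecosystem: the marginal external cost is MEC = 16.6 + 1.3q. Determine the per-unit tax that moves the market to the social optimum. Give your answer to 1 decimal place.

tax = 57.9 per unit

Social marginal benefit = demand − MEC = 192.8 - 5.4q.
Set SMB = MC: 192.8 - 5.4q = 8.6 + 0.4q → q* = 31.7586.
The Pigouvian tax equals MEC at q*: 16.6 + 1.3×31.7586 = 57.8862.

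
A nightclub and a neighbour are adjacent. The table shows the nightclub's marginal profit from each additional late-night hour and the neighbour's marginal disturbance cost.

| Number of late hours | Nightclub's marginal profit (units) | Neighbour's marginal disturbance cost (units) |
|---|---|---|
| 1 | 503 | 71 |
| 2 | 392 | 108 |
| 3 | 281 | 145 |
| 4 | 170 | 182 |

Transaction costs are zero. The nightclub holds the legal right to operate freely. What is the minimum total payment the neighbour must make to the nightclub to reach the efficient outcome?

Left alone the nightclub would choose level 4 (marginal profit stays positive).
Efficient level: k* = 3 (marginal profit ≥ marginal disturbance cost through 3).
The neighbour must at least cover the nightclub's forgone profit from cutting 4→3: 170 = 170.

170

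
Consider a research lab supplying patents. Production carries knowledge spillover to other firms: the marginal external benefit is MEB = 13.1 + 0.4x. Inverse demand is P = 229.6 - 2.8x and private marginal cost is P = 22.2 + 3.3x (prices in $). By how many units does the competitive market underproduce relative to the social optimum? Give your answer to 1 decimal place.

Market equilibrium (private): 22.2 + 3.3x = 229.6 - 2.8x → x_m = 34.0000.
Social marginal cost = private MC − MEB = 9.1 + 2.9x.
Set SMC = demand: 9.1 + 2.9x = 229.6 - 2.8x → x* = 38.6842.
Gap = |34.0000 − 38.6842| = 4.6842.

4.7 units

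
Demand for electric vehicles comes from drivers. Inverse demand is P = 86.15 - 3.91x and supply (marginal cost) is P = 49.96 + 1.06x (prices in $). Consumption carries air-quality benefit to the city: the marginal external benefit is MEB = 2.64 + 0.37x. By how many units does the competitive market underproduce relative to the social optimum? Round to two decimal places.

Market equilibrium (private): 49.96 + 1.06x = 86.15 - 3.91x → x_m = 7.2817.
Social marginal benefit = demand + MEB = 88.79 - 3.54x.
Set SMB = MC: 88.79 - 3.54x = 49.96 + 1.06x → x* = 8.4413.
Gap = |7.2817 − 8.4413| = 1.1596.

1.16 units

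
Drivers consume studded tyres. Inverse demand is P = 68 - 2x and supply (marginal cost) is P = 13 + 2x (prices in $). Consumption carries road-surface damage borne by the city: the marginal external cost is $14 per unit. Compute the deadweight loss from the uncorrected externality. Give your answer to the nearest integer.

Market equilibrium (private): 13 + 2x = 68 - 2x → x_m = 13.7500.
Social marginal benefit = demand − MEC = 54 - 2x.
Set SMB = MC: 54 - 2x = 13 + 2x → x* = 10.2500.
The loss is the area between SMB and MC from x* to x_m; with linear curves that's a triangle of height MEC(x_m).
DWL = ½ × 3.5000 × 14.0000 = 24.5000.

DWL = $25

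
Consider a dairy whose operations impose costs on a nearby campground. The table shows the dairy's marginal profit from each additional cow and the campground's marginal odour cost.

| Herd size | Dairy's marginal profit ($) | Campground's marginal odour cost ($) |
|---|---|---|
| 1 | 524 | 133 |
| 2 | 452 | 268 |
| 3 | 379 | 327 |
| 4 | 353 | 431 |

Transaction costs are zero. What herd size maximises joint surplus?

3

Bargaining reaches the level where marginal profit last exceeds marginal odour cost.
That holds through level 3 (379 ≥ 327) but not at 4 (353 < 431).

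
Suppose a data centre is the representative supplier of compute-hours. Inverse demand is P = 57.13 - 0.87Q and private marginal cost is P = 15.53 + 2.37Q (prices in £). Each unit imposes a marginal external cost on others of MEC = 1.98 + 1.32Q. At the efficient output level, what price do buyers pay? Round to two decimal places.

P = £49.57

Social marginal cost = private MC + MEC = 17.51 + 3.69Q.
Set SMC = demand: 17.51 + 3.69Q = 57.13 - 0.87Q → Q* = 8.6886.
Consumer price on the demand curve at Q*: 57.13 − 0.87×8.6886 = 49.5709.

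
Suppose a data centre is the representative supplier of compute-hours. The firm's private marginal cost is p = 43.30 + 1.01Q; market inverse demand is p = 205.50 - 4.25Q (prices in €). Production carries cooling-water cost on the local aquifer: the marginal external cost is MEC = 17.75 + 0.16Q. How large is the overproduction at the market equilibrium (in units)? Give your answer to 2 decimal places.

Market equilibrium (private): 43.30 + 1.01Q = 205.50 - 4.25Q → Q_m = 30.8365.
Social marginal cost = private MC + MEC = 61.05 + 1.17Q.
Set SMC = demand: 61.05 + 1.17Q = 205.50 - 4.25Q → Q* = 26.6513.
Gap = |30.8365 − 26.6513| = 4.1852.

4.19 units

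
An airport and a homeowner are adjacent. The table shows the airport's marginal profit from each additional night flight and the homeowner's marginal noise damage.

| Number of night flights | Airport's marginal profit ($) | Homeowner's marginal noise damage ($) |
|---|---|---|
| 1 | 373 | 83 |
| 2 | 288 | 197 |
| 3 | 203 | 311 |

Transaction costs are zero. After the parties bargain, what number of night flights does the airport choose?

Bargaining reaches the level where marginal profit last exceeds marginal noise damage.
That holds through level 2 (288 ≥ 197) but not at 3 (203 < 311).

2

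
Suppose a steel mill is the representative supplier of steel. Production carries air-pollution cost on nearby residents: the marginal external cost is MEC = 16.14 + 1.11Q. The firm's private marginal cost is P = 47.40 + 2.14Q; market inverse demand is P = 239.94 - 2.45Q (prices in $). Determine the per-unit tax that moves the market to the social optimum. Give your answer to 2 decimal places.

tax = $50.49 per unit

Social marginal cost = private MC + MEC = 63.54 + 3.25Q.
Set SMC = demand: 63.54 + 3.25Q = 239.94 - 2.45Q → Q* = 30.9474.
The Pigouvian tax equals MEC at Q*: 16.14 + 1.11×30.9474 = 50.4916.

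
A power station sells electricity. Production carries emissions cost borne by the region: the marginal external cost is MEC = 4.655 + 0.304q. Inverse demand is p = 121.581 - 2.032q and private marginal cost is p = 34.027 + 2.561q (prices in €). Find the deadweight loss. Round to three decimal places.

DWL = €11.150

Market equilibrium (private): 34.027 + 2.561q = 121.581 - 2.032q → q_m = 19.0625.
Social marginal cost = private MC + MEC = 38.682 + 2.865q.
Set SMC = demand: 38.682 + 2.865q = 121.581 - 2.032q → q* = 16.9285.
The loss is the area between SMC and demand from q* to q_m; with linear curves that's a triangle of height MEC(q_m).
DWL = ½ × 2.1340 × 10.4500 = 11.1502.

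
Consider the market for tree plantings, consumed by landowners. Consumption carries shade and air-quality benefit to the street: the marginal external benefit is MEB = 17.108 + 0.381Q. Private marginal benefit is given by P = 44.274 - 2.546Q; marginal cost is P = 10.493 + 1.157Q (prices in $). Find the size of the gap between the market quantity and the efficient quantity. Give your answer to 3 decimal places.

6.196 units

Market equilibrium (private): 10.493 + 1.157Q = 44.274 - 2.546Q → Q_m = 9.1226.
Social marginal benefit = demand + MEB = 61.382 - 2.165Q.
Set SMB = MC: 61.382 - 2.165Q = 10.493 + 1.157Q → Q* = 15.3188.
Gap = |9.1226 − 15.3188| = 6.1962.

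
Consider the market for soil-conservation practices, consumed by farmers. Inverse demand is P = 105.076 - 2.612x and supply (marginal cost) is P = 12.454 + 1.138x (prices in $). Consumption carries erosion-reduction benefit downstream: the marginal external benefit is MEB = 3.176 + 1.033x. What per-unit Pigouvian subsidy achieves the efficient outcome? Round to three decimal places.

subsidy = $39.598 per unit

Social marginal benefit = demand + MEB = 108.252 - 1.579x.
Set SMB = MC: 108.252 - 1.579x = 12.454 + 1.138x → x* = 35.2587.
The Pigouvian subsidy equals MEB at x*: 3.176 + 1.033×35.2587 = 39.5982.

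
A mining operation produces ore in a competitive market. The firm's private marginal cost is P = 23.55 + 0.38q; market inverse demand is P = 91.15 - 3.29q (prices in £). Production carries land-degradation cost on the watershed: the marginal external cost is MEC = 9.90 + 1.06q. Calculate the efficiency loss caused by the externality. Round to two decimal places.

Market equilibrium (private): 23.55 + 0.38q = 91.15 - 3.29q → q_m = 18.4196.
Social marginal cost = private MC + MEC = 33.45 + 1.44q.
Set SMC = demand: 33.45 + 1.44q = 91.15 - 3.29q → q* = 12.1987.
The welfare-loss triangle has base |q_m − q*| and height MEC(q_m) (the vertical gap between SMC and demand is zero at q* and MEC at q_m).
DWL = ½ × 6.2209 × 29.4248 = 91.5244.

DWL = £91.52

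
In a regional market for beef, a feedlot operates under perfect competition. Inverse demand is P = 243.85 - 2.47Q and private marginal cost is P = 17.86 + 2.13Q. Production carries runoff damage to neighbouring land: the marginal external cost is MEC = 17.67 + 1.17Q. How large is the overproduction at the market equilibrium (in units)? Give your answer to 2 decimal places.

13.02 units

Market equilibrium (private): 17.86 + 2.13Q = 243.85 - 2.47Q → Q_m = 49.1283.
Social marginal cost = private MC + MEC = 35.53 + 3.30Q.
Set SMC = demand: 35.53 + 3.30Q = 243.85 - 2.47Q → Q* = 36.1040.
Gap = |49.1283 − 36.1040| = 13.0243.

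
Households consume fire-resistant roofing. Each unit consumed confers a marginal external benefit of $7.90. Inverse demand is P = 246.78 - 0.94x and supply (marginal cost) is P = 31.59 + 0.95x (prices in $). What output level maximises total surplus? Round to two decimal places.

Social marginal benefit = demand + MEB = 254.68 - 0.94x.
Set SMB = MC: 254.68 - 0.94x = 31.59 + 0.95x → x* = 118.0370.

x* = 118.04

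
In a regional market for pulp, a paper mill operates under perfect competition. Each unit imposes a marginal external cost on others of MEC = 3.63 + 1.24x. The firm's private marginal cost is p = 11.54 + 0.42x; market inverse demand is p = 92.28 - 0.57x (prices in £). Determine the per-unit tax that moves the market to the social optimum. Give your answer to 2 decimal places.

Social marginal cost = private MC + MEC = 15.17 + 1.66x.
Set SMC = demand: 15.17 + 1.66x = 92.28 - 0.57x → x* = 34.5785.
The Pigouvian tax equals MEC at x*: 3.63 + 1.24×34.5785 = 46.5073.

tax = £46.51 per unit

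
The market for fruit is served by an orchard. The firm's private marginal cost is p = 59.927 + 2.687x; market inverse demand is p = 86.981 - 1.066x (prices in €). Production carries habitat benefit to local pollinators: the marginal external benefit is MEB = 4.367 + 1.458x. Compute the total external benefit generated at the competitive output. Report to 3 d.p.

Market equilibrium (private): 59.927 + 2.687x = 86.981 - 1.066x → x_m = 7.2086.
Total external benefit = ∫₀^{x_m} (4.367 + 1.458x) dx = 4.367×7.2086 + ½×1.458×7.2086² = 69.3616.

€69.362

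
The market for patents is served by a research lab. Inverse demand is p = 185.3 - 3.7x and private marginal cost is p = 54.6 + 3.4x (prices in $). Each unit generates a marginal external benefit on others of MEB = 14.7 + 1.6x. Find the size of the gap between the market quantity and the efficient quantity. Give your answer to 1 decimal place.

Market equilibrium (private): 54.6 + 3.4x = 185.3 - 3.7x → x_m = 18.4085.
Social marginal cost = private MC − MEB = 39.9 + 1.8x.
Set SMC = demand: 39.9 + 1.8x = 185.3 - 3.7x → x* = 26.4364.
Gap = |18.4085 − 26.4364| = 8.0279.

8.0 units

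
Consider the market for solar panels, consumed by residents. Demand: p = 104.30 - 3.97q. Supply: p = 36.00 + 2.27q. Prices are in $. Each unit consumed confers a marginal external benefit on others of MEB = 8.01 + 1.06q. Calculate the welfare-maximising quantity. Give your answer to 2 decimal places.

q* = 14.73

Social marginal benefit = demand + MEB = 112.31 - 2.91q.
Set SMB = MC: 112.31 - 2.91q = 36.00 + 2.27q → q* = 14.7317.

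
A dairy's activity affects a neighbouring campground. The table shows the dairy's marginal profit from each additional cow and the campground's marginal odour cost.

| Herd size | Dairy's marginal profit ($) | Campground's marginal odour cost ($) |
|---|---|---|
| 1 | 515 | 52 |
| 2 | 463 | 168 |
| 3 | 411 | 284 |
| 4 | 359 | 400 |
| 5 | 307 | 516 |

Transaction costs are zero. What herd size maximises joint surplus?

3

Bargaining reaches the level where marginal profit last exceeds marginal odour cost.
That holds through level 3 (411 ≥ 284) but not at 4 (359 < 400).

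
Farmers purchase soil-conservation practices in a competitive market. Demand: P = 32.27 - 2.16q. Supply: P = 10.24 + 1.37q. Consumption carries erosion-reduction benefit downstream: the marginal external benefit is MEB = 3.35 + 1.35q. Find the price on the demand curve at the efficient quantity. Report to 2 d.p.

Social marginal benefit = demand + MEB = 35.62 - 0.81q.
Set SMB = MC: 35.62 - 0.81q = 10.24 + 1.37q → q* = 11.6422.
Consumer price on the demand curve at q*: 32.27 − 2.16×11.6422 = 7.1228.

P = 7.12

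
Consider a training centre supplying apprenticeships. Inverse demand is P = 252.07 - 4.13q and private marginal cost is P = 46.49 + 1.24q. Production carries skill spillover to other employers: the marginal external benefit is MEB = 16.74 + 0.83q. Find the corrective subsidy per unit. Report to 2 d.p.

subsidy = 57.38 per unit

Social marginal cost = private MC − MEB = 29.75 + 0.41q.
Set SMC = demand: 29.75 + 0.41q = 252.07 - 4.13q → q* = 48.9692.
The Pigouvian subsidy equals MEB at q*: 16.74 + 0.83×48.9692 = 57.3844.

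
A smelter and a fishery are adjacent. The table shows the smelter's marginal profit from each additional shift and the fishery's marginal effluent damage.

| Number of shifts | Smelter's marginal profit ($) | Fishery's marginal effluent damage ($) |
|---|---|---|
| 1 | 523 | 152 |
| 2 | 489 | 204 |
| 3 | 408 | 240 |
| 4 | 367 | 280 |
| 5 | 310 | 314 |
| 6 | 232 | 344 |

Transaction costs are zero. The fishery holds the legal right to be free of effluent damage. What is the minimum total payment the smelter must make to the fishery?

Efficient level: marginal profit ≥ marginal effluent damage through level 4, so k* = 4.
With the fishery holding the right, the smelter must at least compensate total damage at k*: 152 + 204 + 240 + 280 = 876.

$876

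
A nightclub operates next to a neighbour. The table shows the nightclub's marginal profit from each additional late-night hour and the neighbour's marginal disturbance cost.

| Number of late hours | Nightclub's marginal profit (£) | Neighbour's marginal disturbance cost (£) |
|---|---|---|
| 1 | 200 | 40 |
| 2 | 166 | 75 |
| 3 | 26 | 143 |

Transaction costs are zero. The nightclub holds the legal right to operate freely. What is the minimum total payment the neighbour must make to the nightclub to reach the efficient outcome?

Left alone the nightclub would choose level 3 (marginal profit stays positive).
Efficient level: k* = 2 (marginal profit ≥ marginal disturbance cost through 2).
The neighbour must at least cover the nightclub's forgone profit from cutting 3→2: 26 = 26.

£26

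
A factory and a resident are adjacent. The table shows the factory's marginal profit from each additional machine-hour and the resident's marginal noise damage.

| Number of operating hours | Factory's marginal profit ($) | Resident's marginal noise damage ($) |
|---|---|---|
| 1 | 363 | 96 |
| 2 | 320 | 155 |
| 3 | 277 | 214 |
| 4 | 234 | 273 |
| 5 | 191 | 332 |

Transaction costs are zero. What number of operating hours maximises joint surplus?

Bargaining reaches the level where marginal profit last exceeds marginal noise damage.
That holds through level 3 (277 ≥ 214) but not at 4 (234 < 273).

3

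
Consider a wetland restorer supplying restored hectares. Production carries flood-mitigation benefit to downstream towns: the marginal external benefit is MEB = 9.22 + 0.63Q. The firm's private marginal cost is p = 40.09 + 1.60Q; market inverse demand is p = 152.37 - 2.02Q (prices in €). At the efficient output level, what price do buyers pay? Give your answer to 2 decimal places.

P = €70.29

Social marginal cost = private MC − MEB = 30.87 + 0.97Q.
Set SMC = demand: 30.87 + 0.97Q = 152.37 - 2.02Q → Q* = 40.6355.
Consumer price on the demand curve at Q*: 152.37 − 2.02×40.6355 = 70.2863.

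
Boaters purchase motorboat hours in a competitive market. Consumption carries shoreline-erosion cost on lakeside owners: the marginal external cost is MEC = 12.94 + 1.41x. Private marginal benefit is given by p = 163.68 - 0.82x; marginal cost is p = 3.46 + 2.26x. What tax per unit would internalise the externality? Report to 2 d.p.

Social marginal benefit = demand − MEC = 150.74 - 2.23x.
Set SMB = MC: 150.74 - 2.23x = 3.46 + 2.26x → x* = 32.8018.
The Pigouvian tax equals MEC at x*: 12.94 + 1.41×32.8018 = 59.1905.

tax = 59.19 per unit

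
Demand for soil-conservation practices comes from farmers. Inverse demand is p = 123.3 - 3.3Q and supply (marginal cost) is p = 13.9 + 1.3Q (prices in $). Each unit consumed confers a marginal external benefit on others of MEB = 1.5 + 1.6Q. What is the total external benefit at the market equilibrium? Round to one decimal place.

Market equilibrium (private): 13.9 + 1.3Q = 123.3 - 3.3Q → Q_m = 23.7826.
Total external benefit = ∫₀^{Q_m} (1.5 + 1.6Q) dQ = 1.5×23.7826 + ½×1.6×23.7826² = 488.1636.

$488.2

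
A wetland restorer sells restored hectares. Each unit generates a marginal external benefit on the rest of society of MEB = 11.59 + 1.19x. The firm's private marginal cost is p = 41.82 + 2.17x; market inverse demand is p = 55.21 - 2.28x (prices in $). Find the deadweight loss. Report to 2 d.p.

DWL = $35.30

Market equilibrium (private): 41.82 + 2.17x = 55.21 - 2.28x → x_m = 3.0090.
Social marginal cost = private MC − MEB = 30.23 + 0.98x.
Set SMC = demand: 30.23 + 0.98x = 55.21 - 2.28x → x* = 7.6626.
The loss is the area between SMC and demand from x* to x_m; with linear curves that's a triangle of height MEB(x_m).
DWL = ½ × 4.6536 × 15.1707 = 35.2992.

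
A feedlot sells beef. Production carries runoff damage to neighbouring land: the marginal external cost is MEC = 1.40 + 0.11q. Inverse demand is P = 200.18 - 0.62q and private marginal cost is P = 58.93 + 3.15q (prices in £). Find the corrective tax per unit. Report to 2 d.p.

tax = £5.36 per unit

Social marginal cost = private MC + MEC = 60.33 + 3.26q.
Set SMC = demand: 60.33 + 3.26q = 200.18 - 0.62q → q* = 36.0438.
The Pigouvian tax equals MEC at q*: 1.40 + 0.11×36.0438 = 5.3648.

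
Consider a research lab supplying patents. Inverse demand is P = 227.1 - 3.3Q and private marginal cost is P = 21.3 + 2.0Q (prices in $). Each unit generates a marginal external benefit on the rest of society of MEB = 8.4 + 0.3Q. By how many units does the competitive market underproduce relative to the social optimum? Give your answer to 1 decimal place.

Market equilibrium (private): 21.3 + 2.0Q = 227.1 - 3.3Q → Q_m = 38.8302.
Social marginal cost = private MC − MEB = 12.9 + 1.7Q.
Set SMC = demand: 12.9 + 1.7Q = 227.1 - 3.3Q → Q* = 42.8400.
Gap = |38.8302 − 42.8400| = 4.0098.

4.0 units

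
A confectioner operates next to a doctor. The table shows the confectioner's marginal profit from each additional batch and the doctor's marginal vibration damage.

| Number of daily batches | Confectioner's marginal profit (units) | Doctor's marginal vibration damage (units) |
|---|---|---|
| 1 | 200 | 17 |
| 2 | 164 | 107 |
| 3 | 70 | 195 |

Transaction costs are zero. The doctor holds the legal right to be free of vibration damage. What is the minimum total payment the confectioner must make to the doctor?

124

Efficient level: marginal profit ≥ marginal vibration damage through level 2, so k* = 2.
With the doctor holding the right, the confectioner must at least compensate total damage at k*: 17 + 107 = 124.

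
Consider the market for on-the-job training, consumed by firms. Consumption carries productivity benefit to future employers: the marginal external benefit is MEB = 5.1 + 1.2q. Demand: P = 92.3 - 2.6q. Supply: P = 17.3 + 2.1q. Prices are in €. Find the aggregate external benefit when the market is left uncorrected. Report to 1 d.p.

Market equilibrium (private): 17.3 + 2.1q = 92.3 - 2.6q → q_m = 15.9574.
Total external benefit = ∫₀^{q_m} (5.1 + 1.2q) dq = 5.1×15.9574 + ½×1.2×15.9574² = 234.1659.

€234.2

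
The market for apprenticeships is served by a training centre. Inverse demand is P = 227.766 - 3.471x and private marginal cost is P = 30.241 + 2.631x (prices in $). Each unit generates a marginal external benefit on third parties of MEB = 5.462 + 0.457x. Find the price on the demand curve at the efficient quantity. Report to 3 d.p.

P = $102.953

Social marginal cost = private MC − MEB = 24.779 + 2.174x.
Set SMC = demand: 24.779 + 2.174x = 227.766 - 3.471x → x* = 35.9587.
Consumer price on the demand curve at x*: 227.766 − 3.471×35.9587 = 102.9534.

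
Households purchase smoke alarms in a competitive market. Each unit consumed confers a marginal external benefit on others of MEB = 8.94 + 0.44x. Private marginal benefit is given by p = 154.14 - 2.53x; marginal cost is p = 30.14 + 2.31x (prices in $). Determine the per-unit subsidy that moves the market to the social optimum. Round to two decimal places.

subsidy = $22.23 per unit

Social marginal benefit = demand + MEB = 163.08 - 2.09x.
Set SMB = MC: 163.08 - 2.09x = 30.14 + 2.31x → x* = 30.2136.
The Pigouvian subsidy equals MEB at x*: 8.94 + 0.44×30.2136 = 22.2340.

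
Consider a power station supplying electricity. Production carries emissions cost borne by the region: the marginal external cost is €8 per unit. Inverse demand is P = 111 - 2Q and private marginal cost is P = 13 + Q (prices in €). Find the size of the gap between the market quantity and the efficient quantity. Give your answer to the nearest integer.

Market equilibrium (private): 13 + Q = 111 - 2Q → Q_m = 32.6667.
Social marginal cost = private MC + MEC = 21 + Q.
Set SMC = demand: 21 + Q = 111 - 2Q → Q* = 30.0000.
Gap = |32.6667 − 30.0000| = 2.6667.

3 units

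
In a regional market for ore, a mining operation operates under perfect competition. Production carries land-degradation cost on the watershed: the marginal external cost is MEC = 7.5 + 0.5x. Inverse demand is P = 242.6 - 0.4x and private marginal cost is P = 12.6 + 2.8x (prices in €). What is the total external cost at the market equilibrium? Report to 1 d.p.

Market equilibrium (private): 12.6 + 2.8x = 242.6 - 0.4x → x_m = 71.8750.
Total external cost = ∫₀^{x_m} (7.5 + 0.5x) dx = 7.5×71.8750 + ½×0.5×71.8750² = 1830.5664.

€1830.6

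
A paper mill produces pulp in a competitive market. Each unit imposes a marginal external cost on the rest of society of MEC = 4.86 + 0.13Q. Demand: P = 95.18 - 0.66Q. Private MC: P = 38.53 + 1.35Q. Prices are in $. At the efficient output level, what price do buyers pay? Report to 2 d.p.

Social marginal cost = private MC + MEC = 43.39 + 1.48Q.
Set SMC = demand: 43.39 + 1.48Q = 95.18 - 0.66Q → Q* = 24.2009.
Consumer price on the demand curve at Q*: 95.18 − 0.66×24.2009 = 79.2074.

P = $79.21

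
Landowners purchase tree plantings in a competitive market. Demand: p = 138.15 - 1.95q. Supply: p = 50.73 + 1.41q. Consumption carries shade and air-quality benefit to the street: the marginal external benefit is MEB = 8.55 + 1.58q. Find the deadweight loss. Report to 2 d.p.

DWL = 692.68

Market equilibrium (private): 50.73 + 1.41q = 138.15 - 1.95q → q_m = 26.0179.
Social marginal benefit = demand + MEB = 146.70 - 0.37q.
Set SMB = MC: 146.70 - 0.37q = 50.73 + 1.41q → q* = 53.9157.
The loss is the area between SMB and MC from q* to q_m; with linear curves that's a triangle of height MEB(q_m).
DWL = ½ × 27.8978 × 49.6582 = 692.6773.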